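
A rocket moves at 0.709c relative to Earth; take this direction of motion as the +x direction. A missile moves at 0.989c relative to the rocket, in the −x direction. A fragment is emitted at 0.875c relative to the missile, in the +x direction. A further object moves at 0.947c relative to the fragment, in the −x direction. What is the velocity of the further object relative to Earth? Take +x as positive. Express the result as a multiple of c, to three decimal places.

Apply u = (u' + v)/(1 + u'v/c²) successively, working outward toward Earth.
Start: velocity of the rocket relative to Earth = 0.7090c.
Compose with the missile (u' = -0.989 in the rocket frame): u_1 = (-0.989 + 0.709) / (1 + (-0.989)·0.709) = -0.2800/0.2988 = -0.9371.
Compose with the fragment (u' = 0.875 in the missile frame): u_2 = (0.875 + (-0.937)) / (1 + 0.875·(-0.937)) = -0.0621/0.1801 = -0.3448.
Compose with the further object (u' = -0.947 in the fragment frame): u_3 = (-0.947 + (-0.345)) / (1 + (-0.947)·(-0.345)) = -1.2918/1.3265 = -0.9738.

-0.974c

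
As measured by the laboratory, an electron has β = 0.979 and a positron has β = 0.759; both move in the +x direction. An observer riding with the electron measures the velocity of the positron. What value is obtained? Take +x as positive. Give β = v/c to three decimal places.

β = -0.856

β_A = 0.979, β_B = 0.759.
Transform to A's frame with the inverse velocity-addition law: u' = (u − v)/(1 − uv/c²), taking u = β_B and v = β_A.
u' = (0.759 − 0.979) / (1 − (0.979)(0.759)) = -0.2200/0.2569 = -0.8562.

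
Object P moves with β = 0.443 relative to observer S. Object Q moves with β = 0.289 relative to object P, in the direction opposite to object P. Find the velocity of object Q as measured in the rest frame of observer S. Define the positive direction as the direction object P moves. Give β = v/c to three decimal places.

With v = 0.443 and u' = -0.289 (in units of c),
u = (u' + v)/(1 + u'v/c²):
u = (-0.289 + 0.443) / (1 + (-0.289)·0.443) = 0.1540/0.8720 = 0.1766

β = +0.177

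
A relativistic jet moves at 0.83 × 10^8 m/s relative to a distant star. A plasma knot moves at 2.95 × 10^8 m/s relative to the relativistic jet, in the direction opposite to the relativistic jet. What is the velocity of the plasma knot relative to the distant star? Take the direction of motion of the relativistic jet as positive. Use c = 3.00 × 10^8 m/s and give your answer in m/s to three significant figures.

In units of c (dividing by 3.00 × 10^8 m/s): v = 0.277, u' = -0.983.
u = (u' + v)/(1 + u'v/c²):
u = (-0.983 + 0.277) / (1 + (-0.983)·0.277) = -0.7067/0.7279 = -0.9708
(Galilean addition would give -0.707c.)
Converting back: u = -0.9708 × 3.00 × 10^8 m/s.

-2.91 × 10^8 m/s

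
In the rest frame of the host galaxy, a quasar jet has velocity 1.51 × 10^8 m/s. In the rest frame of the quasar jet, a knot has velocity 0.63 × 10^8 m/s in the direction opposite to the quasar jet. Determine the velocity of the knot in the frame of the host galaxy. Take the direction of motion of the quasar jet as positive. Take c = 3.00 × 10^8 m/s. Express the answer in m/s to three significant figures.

In units of c (dividing by 3.00 × 10^8 m/s): v = 0.503, u' = -0.210.
u = (u' + v)/(1 + u'v/c²):
u = (-0.210 + 0.503) / (1 + (-0.210)·0.503) = 0.2933/0.8943 = 0.3280
Converting back: u = 0.3280 × 3.00 × 10^8 m/s.

+9.84 × 10^7 m/s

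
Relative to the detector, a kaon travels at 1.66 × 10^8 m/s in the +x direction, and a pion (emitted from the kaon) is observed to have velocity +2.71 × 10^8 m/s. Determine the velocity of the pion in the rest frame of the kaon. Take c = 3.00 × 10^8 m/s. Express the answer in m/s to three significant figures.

+2.10 × 10^8 m/s

v = 0.553c, u = 0.903c.
Invert the composition law: u' = (u − v)/(1 − uv/c²).
u' = (0.903 − 0.553) / (1 − (0.903)(0.553)) = 0.3500/0.5002 = 0.6998.
u' = 0.6998 × 3.00 × 10^8 m/s.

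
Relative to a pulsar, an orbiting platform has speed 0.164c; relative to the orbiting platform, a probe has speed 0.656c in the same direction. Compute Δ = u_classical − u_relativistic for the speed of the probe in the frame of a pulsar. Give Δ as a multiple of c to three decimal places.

Galilean: u_cl = 0.656 + 0.164 = 0.8200.
Relativistic: u_rel = (0.656 + 0.164) / (1 + 0.656·0.164) = 0.8200/1.1076 = 0.7404.
Δ = 0.8200 − 0.7404 = 0.0796.

Δ = 0.080c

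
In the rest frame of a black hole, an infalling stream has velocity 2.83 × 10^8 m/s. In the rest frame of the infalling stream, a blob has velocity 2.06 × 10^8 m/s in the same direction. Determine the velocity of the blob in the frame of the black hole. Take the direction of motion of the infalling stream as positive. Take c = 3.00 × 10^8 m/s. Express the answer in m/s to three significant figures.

2.97 × 10^8 m/s

In units of c (dividing by 3.00 × 10^8 m/s): v = 0.943, u' = 0.687.
u = (u' + v)/(1 + u'v/c²):
u = (0.687 + 0.943) / (1 + 0.687·0.943) = 1.6300/1.6478 = 0.9892
Converting back: u = 0.9892 × 3.00 × 10^8 m/s.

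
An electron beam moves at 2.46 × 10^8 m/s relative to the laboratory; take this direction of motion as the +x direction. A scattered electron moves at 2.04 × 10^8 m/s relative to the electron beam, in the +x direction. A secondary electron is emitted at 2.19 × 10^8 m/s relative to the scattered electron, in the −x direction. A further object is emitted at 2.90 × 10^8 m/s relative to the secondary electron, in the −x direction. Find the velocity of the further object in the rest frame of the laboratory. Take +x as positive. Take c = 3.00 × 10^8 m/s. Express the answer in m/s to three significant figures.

Apply u = (u' + v)/(1 + u'v/c²) successively, working outward toward the laboratory.
(Dividing each given speed by c = 3.00 × 10^8 m/s to work in units of c.)
Start: velocity of the electron beam relative to the laboratory = 0.8200c.
Compose with the scattered electron (u' = 0.680 in the electron beam frame): u_1 = (0.680 + 0.820) / (1 + 0.680·0.820) = 1.5000/1.5576 = 0.9630.
Compose with the secondary electron (u' = -0.730 in the scattered electron frame): u_2 = (-0.730 + 0.963) / (1 + (-0.730)·0.963) = 0.2330/0.2970 = 0.7846.
Compose with the further object (u' = -0.967 in the secondary electron frame): u_3 = (-0.967 + 0.785) / (1 + (-0.967)·0.785) = -0.1821/0.2416 = -0.7537.
So u = -0.7537 × 3.00 × 10^8 m/s.

-2.26 × 10^8 m/s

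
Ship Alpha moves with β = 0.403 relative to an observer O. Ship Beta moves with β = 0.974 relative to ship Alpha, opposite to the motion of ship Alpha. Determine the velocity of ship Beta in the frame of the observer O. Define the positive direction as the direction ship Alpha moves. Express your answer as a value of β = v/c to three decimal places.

β = -0.940

With v = 0.403 and u' = -0.974 (in units of c),
u = (u' + v)/(1 + u'v/c²):
u = (-0.974 + 0.403) / (1 + (-0.974)·0.403) = -0.5710/0.6075 = -0.9400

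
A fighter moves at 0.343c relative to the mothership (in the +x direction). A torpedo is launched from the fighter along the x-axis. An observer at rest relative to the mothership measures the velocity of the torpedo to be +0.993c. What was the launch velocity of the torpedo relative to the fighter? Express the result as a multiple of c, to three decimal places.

+0.986c

Invert the composition law: u' = (u − v)/(1 − uv/c²).
u' = (0.993 − 0.343) / (1 − (0.993)(0.343)) = 0.6500/0.6594 = 0.9857.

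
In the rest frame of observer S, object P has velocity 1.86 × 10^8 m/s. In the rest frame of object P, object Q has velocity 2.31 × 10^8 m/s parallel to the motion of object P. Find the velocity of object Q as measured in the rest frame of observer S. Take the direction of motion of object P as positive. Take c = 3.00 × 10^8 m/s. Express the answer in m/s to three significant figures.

In units of c (dividing by 3.00 × 10^8 m/s): v = 0.620, u' = 0.770.
u = (u' + v)/(1 + u'v/c²):
u = (0.770 + 0.620) / (1 + 0.770·0.620) = 1.3900/1.4774 = 0.9408
Converting back: u = 0.9408 × 3.00 × 10^8 m/s.

2.82 × 10^8 m/s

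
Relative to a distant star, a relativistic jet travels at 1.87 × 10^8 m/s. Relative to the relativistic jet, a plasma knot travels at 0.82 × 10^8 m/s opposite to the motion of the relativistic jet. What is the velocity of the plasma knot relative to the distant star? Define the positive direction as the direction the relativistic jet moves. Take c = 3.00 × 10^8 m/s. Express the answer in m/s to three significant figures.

+1.27 × 10^8 m/s

In units of c (dividing by 3.00 × 10^8 m/s): v = 0.623, u' = -0.273.
u = (u' + v)/(1 + u'v/c²):
u = (-0.273 + 0.623) / (1 + (-0.273)·0.623) = 0.3500/0.8296 = 0.4219
Converting back: u = 0.4219 × 3.00 × 10^8 m/s.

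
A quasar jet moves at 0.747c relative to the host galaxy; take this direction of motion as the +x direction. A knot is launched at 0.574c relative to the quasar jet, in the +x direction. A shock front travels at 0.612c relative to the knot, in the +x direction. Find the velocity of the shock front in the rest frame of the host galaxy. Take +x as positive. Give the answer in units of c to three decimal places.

Apply u = (u' + v)/(1 + u'v/c²) successively, working outward toward the host galaxy.
Start: velocity of the quasar jet relative to the host galaxy = 0.7470c.
Compose with the knot (u' = 0.574 in the quasar jet frame): u_1 = (0.574 + 0.747) / (1 + 0.574·0.747) = 1.3210/1.4288 = 0.9246.
Compose with the shock front (u' = 0.612 in the knot frame): u_2 = (0.612 + 0.925) / (1 + 0.612·0.925) = 1.5366/1.5658 = 0.9813.

0.981c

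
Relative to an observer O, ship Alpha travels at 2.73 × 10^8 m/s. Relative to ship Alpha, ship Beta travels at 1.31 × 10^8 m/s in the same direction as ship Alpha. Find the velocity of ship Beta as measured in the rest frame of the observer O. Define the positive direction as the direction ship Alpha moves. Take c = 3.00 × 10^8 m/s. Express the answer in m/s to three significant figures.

2.89 × 10^8 m/s

In units of c (dividing by 3.00 × 10^8 m/s): v = 0.910, u' = 0.437.
u = (u' + v)/(1 + u'v/c²):
u = (0.437 + 0.910) / (1 + 0.437·0.910) = 1.3467/1.3974 = 0.9637
(Galilean addition would give +1.347c, exceeding c.)
Converting back: u = 0.9637 × 3.00 × 10^8 m/s.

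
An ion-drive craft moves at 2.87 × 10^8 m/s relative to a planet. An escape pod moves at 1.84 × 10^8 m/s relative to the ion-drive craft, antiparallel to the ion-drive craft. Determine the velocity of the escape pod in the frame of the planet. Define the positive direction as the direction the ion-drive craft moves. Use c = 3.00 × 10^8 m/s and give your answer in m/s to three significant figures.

+2.49 × 10^8 m/s

In units of c (dividing by 3.00 × 10^8 m/s): v = 0.957, u' = -0.613.
u = (u' + v)/(1 + u'v/c²):
u = (-0.613 + 0.957) / (1 + (-0.613)·0.957) = 0.3433/0.4132 = 0.8308
Converting back: u = 0.8308 × 3.00 × 10^8 m/s.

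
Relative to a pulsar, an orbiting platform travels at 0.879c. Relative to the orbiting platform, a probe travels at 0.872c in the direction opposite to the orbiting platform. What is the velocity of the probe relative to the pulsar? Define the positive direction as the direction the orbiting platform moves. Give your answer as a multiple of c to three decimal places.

With v = 0.879 and u' = -0.872 (in units of c),
u = (u' + v)/(1 + u'v/c²):
u = (-0.872 + 0.879) / (1 + (-0.872)·0.879) = 0.0070/0.2335 = 0.0300
(Galilean addition would give +0.007c.)

+0.030c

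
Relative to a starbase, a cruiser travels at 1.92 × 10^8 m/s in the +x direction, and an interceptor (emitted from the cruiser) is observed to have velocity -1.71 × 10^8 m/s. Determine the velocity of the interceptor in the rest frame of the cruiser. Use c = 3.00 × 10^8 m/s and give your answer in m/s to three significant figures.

-2.66 × 10^8 m/s

v = 0.640c, u = -0.570c.
Invert the composition law: u' = (u − v)/(1 − uv/c²).
u' = (-0.570 − 0.640) / (1 − (-0.570)(0.640)) = -1.2100/1.3648 = -0.8866.
u' = -0.8866 × 3.00 × 10^8 m/s.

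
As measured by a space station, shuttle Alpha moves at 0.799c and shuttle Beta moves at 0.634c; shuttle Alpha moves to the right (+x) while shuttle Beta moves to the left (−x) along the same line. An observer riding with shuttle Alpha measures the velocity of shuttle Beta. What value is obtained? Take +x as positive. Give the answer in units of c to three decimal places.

-0.951c

β_A = 0.799, β_B = -0.634.
Transform to A's frame with the inverse velocity-addition law: u' = (u − v)/(1 − uv/c²), taking u = β_B and v = β_A.
u' = (-0.634 − 0.799) / (1 − (0.799)(-0.634)) = -1.4330/1.5066 = -0.9512.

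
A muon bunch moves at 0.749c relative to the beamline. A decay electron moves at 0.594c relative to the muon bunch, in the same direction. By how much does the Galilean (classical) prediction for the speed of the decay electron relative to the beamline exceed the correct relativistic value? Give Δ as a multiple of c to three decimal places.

Δ = 0.414c

Galilean: u_cl = 0.594 + 0.749 = 1.3430.
Relativistic: u_rel = (0.594 + 0.749) / (1 + 0.594·0.749) = 1.3430/1.4449 = 0.9295.
Δ = 1.3430 − 0.9295 = 0.4135.
(The classical prediction exceeds c; the relativistic result does not.)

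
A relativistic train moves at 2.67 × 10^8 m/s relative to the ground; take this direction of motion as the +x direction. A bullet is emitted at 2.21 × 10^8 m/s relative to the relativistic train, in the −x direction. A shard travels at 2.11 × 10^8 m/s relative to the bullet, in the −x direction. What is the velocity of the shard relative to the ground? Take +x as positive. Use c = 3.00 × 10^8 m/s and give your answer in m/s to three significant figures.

-1.13 × 10^8 m/s

Apply u = (u' + v)/(1 + u'v/c²) successively, working outward toward the ground.
(Dividing each given speed by c = 3.00 × 10^8 m/s to work in units of c.)
Start: velocity of the relativistic train relative to the ground = 0.8900c.
Compose with the bullet (u' = -0.737 in the relativistic train frame): u_1 = (-0.737 + 0.890) / (1 + (-0.737)·0.890) = 0.1533/0.3444 = 0.4453.
Compose with the shard (u' = -0.703 in the bullet frame): u_2 = (-0.703 + 0.445) / (1 + (-0.703)·0.445) = -0.2581/0.6868 = -0.3757.
So u = -0.3757 × 3.00 × 10^8 m/s.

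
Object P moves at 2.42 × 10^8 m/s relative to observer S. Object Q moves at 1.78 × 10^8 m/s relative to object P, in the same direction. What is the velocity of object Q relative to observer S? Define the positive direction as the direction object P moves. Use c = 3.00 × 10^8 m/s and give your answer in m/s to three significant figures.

In units of c (dividing by 3.00 × 10^8 m/s): v = 0.807, u' = 0.593.
u = (u' + v)/(1 + u'v/c²):
u = (0.593 + 0.807) / (1 + 0.593·0.807) = 1.4000/1.4786 = 0.9468
(Galilean addition would give +1.400c, exceeding c.)
Converting back: u = 0.9468 × 3.00 × 10^8 m/s.

2.84 × 10^8 m/s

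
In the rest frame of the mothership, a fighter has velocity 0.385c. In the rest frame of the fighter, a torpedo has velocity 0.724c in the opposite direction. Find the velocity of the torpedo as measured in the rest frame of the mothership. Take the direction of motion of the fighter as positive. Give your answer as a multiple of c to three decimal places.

With v = 0.385 and u' = -0.724 (in units of c),
u = (u' + v)/(1 + u'v/c²):
u = (-0.724 + 0.385) / (1 + (-0.724)·0.385) = -0.3390/0.7213 = -0.4700
(Galilean addition would give -0.339c.)

-0.470c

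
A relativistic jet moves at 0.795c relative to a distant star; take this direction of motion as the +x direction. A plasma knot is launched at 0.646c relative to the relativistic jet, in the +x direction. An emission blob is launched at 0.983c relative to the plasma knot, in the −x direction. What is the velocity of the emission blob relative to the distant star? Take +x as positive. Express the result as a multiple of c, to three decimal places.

Apply u = (u' + v)/(1 + u'v/c²) successively, working outward toward the distant star.
Start: velocity of the relativistic jet relative to the distant star = 0.7950c.
Compose with the plasma knot (u' = 0.646 in the relativistic jet frame): u_1 = (0.646 + 0.795) / (1 + 0.646·0.795) = 1.4410/1.5136 = 0.9521.
Compose with the emission blob (u' = -0.983 in the plasma knot frame): u_2 = (-0.983 + 0.952) / (1 + (-0.983)·0.952) = -0.0309/0.0641 = -0.4825.

-0.483c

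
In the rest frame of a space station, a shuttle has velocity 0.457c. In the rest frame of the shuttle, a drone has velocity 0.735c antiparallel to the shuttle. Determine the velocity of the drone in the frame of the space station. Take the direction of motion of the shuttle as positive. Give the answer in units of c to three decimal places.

-0.419c

With v = 0.457 and u' = -0.735 (in units of c),
u = (u' + v)/(1 + u'v/c²):
u = (-0.735 + 0.457) / (1 + (-0.735)·0.457) = -0.2780/0.6641 = -0.4186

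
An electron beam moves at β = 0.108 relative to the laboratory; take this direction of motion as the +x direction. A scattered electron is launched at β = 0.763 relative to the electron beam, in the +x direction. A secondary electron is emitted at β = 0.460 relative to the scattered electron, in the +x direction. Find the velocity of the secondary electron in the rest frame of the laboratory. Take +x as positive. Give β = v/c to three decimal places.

Apply u = (u' + v)/(1 + u'v/c²) successively, working outward toward the laboratory.
Start: velocity of the electron beam relative to the laboratory = 0.1080c.
Compose with the scattered electron (u' = 0.763 in the electron beam frame): u_1 = (0.763 + 0.108) / (1 + 0.763·0.108) = 0.8710/1.0824 = 0.8047.
Compose with the secondary electron (u' = 0.460 in the scattered electron frame): u_2 = (0.460 + 0.805) / (1 + 0.460·0.805) = 1.2647/1.3702 = 0.9230.

β = 0.923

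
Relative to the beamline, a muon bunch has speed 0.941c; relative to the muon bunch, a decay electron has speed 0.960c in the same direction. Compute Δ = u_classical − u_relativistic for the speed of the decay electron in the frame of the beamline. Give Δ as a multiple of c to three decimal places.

Δ = 0.902c

Galilean: u_cl = 0.960 + 0.941 = 1.9010.
Relativistic: u_rel = (0.960 + 0.941) / (1 + 0.960·0.941) = 1.9010/1.9034 = 0.9988.
Δ = 1.9010 − 0.9988 = 0.9022.
(The classical prediction exceeds c; the relativistic result does not.)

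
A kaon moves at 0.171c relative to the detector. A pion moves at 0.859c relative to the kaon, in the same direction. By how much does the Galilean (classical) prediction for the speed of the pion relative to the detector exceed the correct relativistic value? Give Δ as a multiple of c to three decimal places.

Galilean: u_cl = 0.859 + 0.171 = 1.0300.
Relativistic: u_rel = (0.859 + 0.171) / (1 + 0.859·0.171) = 1.0300/1.1469 = 0.8981.
Δ = 1.0300 − 0.8981 = 0.1319.
(The classical prediction exceeds c; the relativistic result does not.)

Δ = 0.132c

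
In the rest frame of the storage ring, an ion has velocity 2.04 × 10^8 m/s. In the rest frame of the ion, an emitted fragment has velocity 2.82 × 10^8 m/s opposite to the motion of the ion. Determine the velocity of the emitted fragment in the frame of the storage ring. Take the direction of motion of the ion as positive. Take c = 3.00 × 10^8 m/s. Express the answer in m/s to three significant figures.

-2.16 × 10^8 m/s

In units of c (dividing by 3.00 × 10^8 m/s): v = 0.680, u' = -0.940.
u = (u' + v)/(1 + u'v/c²):
u = (-0.940 + 0.680) / (1 + (-0.940)·0.680) = -0.2600/0.3608 = -0.7206
Converting back: u = -0.7206 × 3.00 × 10^8 m/s.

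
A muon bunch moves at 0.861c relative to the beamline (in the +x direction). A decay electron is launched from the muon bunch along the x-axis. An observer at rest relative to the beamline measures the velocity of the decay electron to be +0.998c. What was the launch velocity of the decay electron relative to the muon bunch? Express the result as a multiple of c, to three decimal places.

Invert the composition law: u' = (u − v)/(1 − uv/c²).
u' = (0.998 − 0.861) / (1 − (0.998)(0.861)) = 0.1370/0.1407 = 0.9736.

+0.974c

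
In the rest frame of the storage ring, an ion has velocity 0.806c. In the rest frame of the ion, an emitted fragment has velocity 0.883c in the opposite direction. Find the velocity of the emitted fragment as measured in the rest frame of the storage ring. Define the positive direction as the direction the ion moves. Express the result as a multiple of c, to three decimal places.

-0.267c

With v = 0.806 and u' = -0.883 (in units of c),
u = (u' + v)/(1 + u'v/c²):
u = (-0.883 + 0.806) / (1 + (-0.883)·0.806) = -0.0770/0.2883 = -0.2671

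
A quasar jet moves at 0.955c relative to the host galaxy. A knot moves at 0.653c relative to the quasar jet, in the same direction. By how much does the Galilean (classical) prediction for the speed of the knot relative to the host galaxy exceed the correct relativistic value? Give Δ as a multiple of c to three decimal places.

Galilean: u_cl = 0.653 + 0.955 = 1.6080.
Relativistic: u_rel = (0.653 + 0.955) / (1 + 0.653·0.955) = 1.6080/1.6236 = 0.9904.
Δ = 1.6080 − 0.9904 = 0.6176.
(The classical prediction exceeds c; the relativistic result does not.)

Δ = 0.618c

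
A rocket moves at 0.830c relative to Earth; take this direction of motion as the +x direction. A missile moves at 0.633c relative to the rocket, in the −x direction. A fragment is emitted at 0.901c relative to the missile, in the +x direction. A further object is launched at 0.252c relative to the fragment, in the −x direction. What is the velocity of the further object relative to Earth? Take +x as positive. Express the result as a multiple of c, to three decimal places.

+0.930c

Apply u = (u' + v)/(1 + u'v/c²) successively, working outward toward Earth.
Start: velocity of the rocket relative to Earth = 0.8300c.
Compose with the missile (u' = -0.633 in the rocket frame): u_1 = (-0.633 + 0.830) / (1 + (-0.633)·0.830) = 0.1970/0.4746 = 0.4151.
Compose with the fragment (u' = 0.901 in the missile frame): u_2 = (0.901 + 0.415) / (1 + 0.901·0.415) = 1.3161/1.3740 = 0.9579.
Compose with the further object (u' = -0.252 in the fragment frame): u_3 = (-0.252 + 0.958) / (1 + (-0.252)·0.958) = 0.7059/0.7586 = 0.9304.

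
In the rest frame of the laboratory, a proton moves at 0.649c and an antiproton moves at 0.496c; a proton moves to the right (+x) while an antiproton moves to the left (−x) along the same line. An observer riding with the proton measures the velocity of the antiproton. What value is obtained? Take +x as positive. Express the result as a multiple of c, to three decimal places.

β_A = 0.649, β_B = -0.496.
Transform to A's frame with the inverse velocity-addition law: u' = (u − v)/(1 − uv/c²), taking u = β_B and v = β_A.
u' = (-0.496 − 0.649) / (1 − (0.649)(-0.496)) = -1.1450/1.3219 = -0.8662.

-0.866c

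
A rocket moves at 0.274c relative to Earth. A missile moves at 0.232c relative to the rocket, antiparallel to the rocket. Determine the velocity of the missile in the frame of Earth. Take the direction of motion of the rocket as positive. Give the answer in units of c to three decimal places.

With v = 0.274 and u' = -0.232 (in units of c),
u = (u' + v)/(1 + u'v/c²):
u = (-0.232 + 0.274) / (1 + (-0.232)·0.274) = 0.0420/0.9364 = 0.0449
(Galilean addition would give +0.042c.)

+0.045c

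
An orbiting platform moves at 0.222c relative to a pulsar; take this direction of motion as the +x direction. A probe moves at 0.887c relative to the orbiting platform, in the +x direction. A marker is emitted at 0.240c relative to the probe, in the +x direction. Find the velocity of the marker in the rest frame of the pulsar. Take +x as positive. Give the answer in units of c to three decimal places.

0.954c

Apply u = (u' + v)/(1 + u'v/c²) successively, working outward toward the pulsar.
Start: velocity of the orbiting platform relative to the pulsar = 0.2220c.
Compose with the probe (u' = 0.887 in the orbiting platform frame): u_1 = (0.887 + 0.222) / (1 + 0.887·0.222) = 1.1090/1.1969 = 0.9265.
Compose with the marker (u' = 0.240 in the probe frame): u_2 = (0.240 + 0.927) / (1 + 0.240·0.927) = 1.1665/1.2224 = 0.9543.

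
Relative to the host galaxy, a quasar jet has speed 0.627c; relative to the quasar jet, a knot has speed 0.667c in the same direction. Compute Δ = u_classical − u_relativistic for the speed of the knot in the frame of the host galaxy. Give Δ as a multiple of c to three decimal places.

Galilean: u_cl = 0.667 + 0.627 = 1.2940.
Relativistic: u_rel = (0.667 + 0.627) / (1 + 0.667·0.627) = 1.2940/1.4182 = 0.9124.
Δ = 1.2940 − 0.9124 = 0.3816.
(The classical prediction exceeds c; the relativistic result does not.)

Δ = 0.382c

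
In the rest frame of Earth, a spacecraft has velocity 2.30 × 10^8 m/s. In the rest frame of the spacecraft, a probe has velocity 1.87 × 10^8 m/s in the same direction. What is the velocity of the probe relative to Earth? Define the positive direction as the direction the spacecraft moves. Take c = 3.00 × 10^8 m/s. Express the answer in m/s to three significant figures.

In units of c (dividing by 3.00 × 10^8 m/s): v = 0.767, u' = 0.623.
u = (u' + v)/(1 + u'v/c²):
u = (0.623 + 0.767) / (1 + 0.623·0.767) = 1.3900/1.4779 = 0.9405
(Galilean addition would give +1.390c, exceeding c.)
Converting back: u = 0.9405 × 3.00 × 10^8 m/s.

2.82 × 10^8 m/s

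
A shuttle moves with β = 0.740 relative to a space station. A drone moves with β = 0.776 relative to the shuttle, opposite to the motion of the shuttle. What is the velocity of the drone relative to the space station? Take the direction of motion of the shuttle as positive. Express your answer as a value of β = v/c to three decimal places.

β = -0.085

With v = 0.740 and u' = -0.776 (in units of c),
u = (u' + v)/(1 + u'v/c²):
u = (-0.776 + 0.740) / (1 + (-0.776)·0.740) = -0.0360/0.4258 = -0.0846
(Galilean addition would give -0.036c.)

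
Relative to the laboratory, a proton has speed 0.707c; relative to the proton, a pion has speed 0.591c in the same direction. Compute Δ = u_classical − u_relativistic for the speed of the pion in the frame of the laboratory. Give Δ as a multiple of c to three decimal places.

Δ = 0.383c

Galilean: u_cl = 0.591 + 0.707 = 1.2980.
Relativistic: u_rel = (0.591 + 0.707) / (1 + 0.591·0.707) = 1.2980/1.4178 = 0.9155.
Δ = 1.2980 − 0.9155 = 0.3825.
(The classical prediction exceeds c; the relativistic result does not.)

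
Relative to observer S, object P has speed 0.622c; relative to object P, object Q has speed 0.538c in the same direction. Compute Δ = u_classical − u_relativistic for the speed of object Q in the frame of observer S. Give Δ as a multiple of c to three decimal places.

Δ = 0.291c

Galilean: u_cl = 0.538 + 0.622 = 1.1600.
Relativistic: u_rel = (0.538 + 0.622) / (1 + 0.538·0.622) = 1.1600/1.3346 = 0.8692.
Δ = 1.1600 − 0.8692 = 0.2908.
(The classical prediction exceeds c; the relativistic result does not.)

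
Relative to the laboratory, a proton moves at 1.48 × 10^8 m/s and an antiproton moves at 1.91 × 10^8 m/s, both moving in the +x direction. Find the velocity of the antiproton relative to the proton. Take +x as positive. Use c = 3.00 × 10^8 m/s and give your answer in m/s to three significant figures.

+6.27 × 10^7 m/s

β_A = 0.493, β_B = 0.637 (dividing each by c = 3.00 × 10^8 m/s).
Transform to A's frame with the inverse velocity-addition law: u' = (u − v)/(1 − uv/c²), taking u = β_B and v = β_A.
u' = (0.637 − 0.493) / (1 − (0.493)(0.637)) = 0.1433/0.6859 = 0.2090.
u' = 0.2090 × 3.00 × 10^8 m/s.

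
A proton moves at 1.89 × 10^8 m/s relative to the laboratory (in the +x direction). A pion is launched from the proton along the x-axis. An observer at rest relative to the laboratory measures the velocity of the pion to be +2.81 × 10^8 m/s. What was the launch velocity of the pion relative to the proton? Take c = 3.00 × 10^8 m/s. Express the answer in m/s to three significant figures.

+2.24 × 10^8 m/s

v = 0.630c, u = 0.937c.
Invert the composition law: u' = (u − v)/(1 − uv/c²).
u' = (0.937 − 0.630) / (1 − (0.937)(0.630)) = 0.3067/0.4099 = 0.7481.
u' = 0.7481 × 3.00 × 10^8 m/s.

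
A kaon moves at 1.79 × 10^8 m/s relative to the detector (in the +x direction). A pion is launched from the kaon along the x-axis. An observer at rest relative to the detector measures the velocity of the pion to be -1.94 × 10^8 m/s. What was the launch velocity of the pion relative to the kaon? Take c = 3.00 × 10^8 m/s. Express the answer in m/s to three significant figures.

-2.69 × 10^8 m/s

v = 0.597c, u = -0.647c.
Invert the composition law: u' = (u − v)/(1 − uv/c²).
u' = (-0.647 − 0.597) / (1 − (-0.647)(0.597)) = -1.2433/1.3858 = -0.8972.
u' = -0.8972 × 3.00 × 10^8 m/s.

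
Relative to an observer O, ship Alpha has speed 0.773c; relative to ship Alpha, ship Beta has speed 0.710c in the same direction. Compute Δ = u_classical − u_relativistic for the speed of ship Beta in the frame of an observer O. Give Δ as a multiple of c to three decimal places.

Galilean: u_cl = 0.710 + 0.773 = 1.4830.
Relativistic: u_rel = (0.710 + 0.773) / (1 + 0.710·0.773) = 1.4830/1.5488 = 0.9575.
Δ = 1.4830 − 0.9575 = 0.5255.
(The classical prediction exceeds c; the relativistic result does not.)

Δ = 0.526c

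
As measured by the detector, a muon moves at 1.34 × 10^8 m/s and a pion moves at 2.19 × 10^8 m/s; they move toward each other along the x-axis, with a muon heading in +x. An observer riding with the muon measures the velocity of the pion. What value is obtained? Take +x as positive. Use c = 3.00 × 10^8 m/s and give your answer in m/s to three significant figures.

β_A = 0.447, β_B = -0.730 (dividing each by c = 3.00 × 10^8 m/s).
Transform to A's frame with the inverse velocity-addition law: u' = (u − v)/(1 − uv/c²), taking u = β_B and v = β_A.
u' = (-0.730 − 0.447) / (1 − (0.447)(-0.730)) = -1.1767/1.3261 = -0.8873.
u' = -0.8873 × 3.00 × 10^8 m/s.

-2.66 × 10^8 m/s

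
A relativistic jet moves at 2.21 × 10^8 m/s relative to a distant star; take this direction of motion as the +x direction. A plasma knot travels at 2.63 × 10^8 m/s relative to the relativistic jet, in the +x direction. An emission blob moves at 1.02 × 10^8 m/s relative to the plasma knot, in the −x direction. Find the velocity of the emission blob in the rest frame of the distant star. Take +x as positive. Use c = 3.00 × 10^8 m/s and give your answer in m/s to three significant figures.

+2.88 × 10^8 m/s

Apply u = (u' + v)/(1 + u'v/c²) successively, working outward toward the distant star.
(Dividing each given speed by c = 3.00 × 10^8 m/s to work in units of c.)
Start: velocity of the relativistic jet relative to the distant star = 0.7367c.
Compose with the plasma knot (u' = 0.877 in the relativistic jet frame): u_1 = (0.877 + 0.737) / (1 + 0.877·0.737) = 1.6133/1.6458 = 0.9803.
Compose with the emission blob (u' = -0.340 in the plasma knot frame): u_2 = (-0.340 + 0.980) / (1 + (-0.340)·0.980) = 0.6403/0.6667 = 0.9603.
So u = 0.9603 × 3.00 × 10^8 m/s.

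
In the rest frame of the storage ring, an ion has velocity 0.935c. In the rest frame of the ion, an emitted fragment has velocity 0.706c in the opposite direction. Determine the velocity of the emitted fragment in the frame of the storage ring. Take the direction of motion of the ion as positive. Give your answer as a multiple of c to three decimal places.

With v = 0.935 and u' = -0.706 (in units of c),
u = (u' + v)/(1 + u'v/c²):
u = (-0.706 + 0.935) / (1 + (-0.706)·0.935) = 0.2290/0.3399 = 0.6737

+0.674c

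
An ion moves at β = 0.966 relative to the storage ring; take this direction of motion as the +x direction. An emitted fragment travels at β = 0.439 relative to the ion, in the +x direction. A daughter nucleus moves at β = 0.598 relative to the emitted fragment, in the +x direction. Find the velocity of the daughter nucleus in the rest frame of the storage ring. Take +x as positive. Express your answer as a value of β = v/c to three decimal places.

Apply u = (u' + v)/(1 + u'v/c²) successively, working outward toward the storage ring.
Start: velocity of the ion relative to the storage ring = 0.9660c.
Compose with the emitted fragment (u' = 0.439 in the ion frame): u_1 = (0.439 + 0.966) / (1 + 0.439·0.966) = 1.4050/1.4241 = 0.9866.
Compose with the daughter nucleus (u' = 0.598 in the emitted fragment frame): u_2 = (0.598 + 0.987) / (1 + 0.598·0.987) = 1.5846/1.5900 = 0.9966.

β = 0.997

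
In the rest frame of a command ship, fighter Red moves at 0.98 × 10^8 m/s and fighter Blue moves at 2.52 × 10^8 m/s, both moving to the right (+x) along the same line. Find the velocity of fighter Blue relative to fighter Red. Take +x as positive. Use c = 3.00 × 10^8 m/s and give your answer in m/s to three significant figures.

β_A = 0.327, β_B = 0.840 (dividing each by c = 3.00 × 10^8 m/s).
Transform to A's frame with the inverse velocity-addition law: u' = (u − v)/(1 − uv/c²), taking u = β_B and v = β_A.
u' = (0.840 − 0.327) / (1 − (0.327)(0.840)) = 0.5133/0.7256 = 0.7075.
u' = 0.7075 × 3.00 × 10^8 m/s.

+2.12 × 10^8 m/s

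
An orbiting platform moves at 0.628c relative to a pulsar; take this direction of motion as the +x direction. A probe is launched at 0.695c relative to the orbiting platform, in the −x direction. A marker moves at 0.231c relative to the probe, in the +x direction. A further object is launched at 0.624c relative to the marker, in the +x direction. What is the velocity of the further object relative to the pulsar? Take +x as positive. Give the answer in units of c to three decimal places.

Apply u = (u' + v)/(1 + u'v/c²) successively, working outward toward the pulsar.
Start: velocity of the orbiting platform relative to the pulsar = 0.6280c.
Compose with the probe (u' = -0.695 in the orbiting platform frame): u_1 = (-0.695 + 0.628) / (1 + (-0.695)·0.628) = -0.0670/0.5635 = -0.1189.
Compose with the marker (u' = 0.231 in the probe frame): u_2 = (0.231 + (-0.119)) / (1 + 0.231·(-0.119)) = 0.1121/0.9725 = 0.1153.
Compose with the further object (u' = 0.624 in the marker frame): u_3 = (0.624 + 0.115) / (1 + 0.624·0.115) = 0.7393/1.0719 = 0.6897.

+0.690c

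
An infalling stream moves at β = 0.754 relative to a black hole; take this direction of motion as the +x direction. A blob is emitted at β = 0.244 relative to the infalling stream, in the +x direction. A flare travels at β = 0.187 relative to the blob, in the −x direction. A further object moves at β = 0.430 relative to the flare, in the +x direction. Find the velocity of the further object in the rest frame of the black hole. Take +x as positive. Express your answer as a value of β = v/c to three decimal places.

β = +0.905

Apply u = (u' + v)/(1 + u'v/c²) successively, working outward toward the black hole.
Start: velocity of the infalling stream relative to the black hole = 0.7540c.
Compose with the blob (u' = 0.244 in the infalling stream frame): u_1 = (0.244 + 0.754) / (1 + 0.244·0.754) = 0.9980/1.1840 = 0.8429.
Compose with the flare (u' = -0.187 in the blob frame): u_2 = (-0.187 + 0.843) / (1 + (-0.187)·0.843) = 0.6559/0.8424 = 0.7787.
Compose with the further object (u' = 0.430 in the flare frame): u_3 = (0.430 + 0.779) / (1 + 0.430·0.779) = 1.2087/1.3348 = 0.9055.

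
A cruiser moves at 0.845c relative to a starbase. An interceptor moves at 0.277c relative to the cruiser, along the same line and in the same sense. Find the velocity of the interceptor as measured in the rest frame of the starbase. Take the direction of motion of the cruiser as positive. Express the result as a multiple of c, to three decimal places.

0.909c

With v = 0.845 and u' = 0.277 (in units of c),
u = (u' + v)/(1 + u'v/c²):
u = (0.277 + 0.845) / (1 + 0.277·0.845) = 1.1220/1.2341 = 0.9092
(Galilean addition would give +1.122c, exceeding c.)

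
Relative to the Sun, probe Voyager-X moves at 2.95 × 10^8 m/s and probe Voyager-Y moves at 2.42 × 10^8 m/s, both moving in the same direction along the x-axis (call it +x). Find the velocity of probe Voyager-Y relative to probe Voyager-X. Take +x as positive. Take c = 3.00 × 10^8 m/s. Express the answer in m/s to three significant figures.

β_A = 0.983, β_B = 0.807 (dividing each by c = 3.00 × 10^8 m/s).
Transform to A's frame with the inverse velocity-addition law: u' = (u − v)/(1 − uv/c²), taking u = β_B and v = β_A.
u' = (0.807 − 0.983) / (1 − (0.983)(0.807)) = -0.1767/0.2068 = -0.8544.
u' = -0.8544 × 3.00 × 10^8 m/s.

-2.56 × 10^8 m/s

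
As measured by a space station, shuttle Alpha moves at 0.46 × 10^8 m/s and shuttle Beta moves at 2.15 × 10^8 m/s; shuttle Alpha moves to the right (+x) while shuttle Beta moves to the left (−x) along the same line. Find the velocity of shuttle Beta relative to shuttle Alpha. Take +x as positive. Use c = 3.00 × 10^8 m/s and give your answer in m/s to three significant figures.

β_A = 0.153, β_B = -0.717 (dividing each by c = 3.00 × 10^8 m/s).
Transform to A's frame with the inverse velocity-addition law: u' = (u − v)/(1 − uv/c²), taking u = β_B and v = β_A.
u' = (-0.717 − 0.153) / (1 − (0.153)(-0.717)) = -0.8700/1.1099 = -0.7839.
u' = -0.7839 × 3.00 × 10^8 m/s.

-2.35 × 10^8 m/s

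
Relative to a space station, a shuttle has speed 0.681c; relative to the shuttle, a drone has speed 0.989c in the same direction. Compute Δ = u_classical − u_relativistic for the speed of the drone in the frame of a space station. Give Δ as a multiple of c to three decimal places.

Galilean: u_cl = 0.989 + 0.681 = 1.6700.
Relativistic: u_rel = (0.989 + 0.681) / (1 + 0.989·0.681) = 1.6700/1.6735 = 0.9979.
Δ = 1.6700 − 0.9979 = 0.6721.
(The classical prediction exceeds c; the relativistic result does not.)

Δ = 0.672c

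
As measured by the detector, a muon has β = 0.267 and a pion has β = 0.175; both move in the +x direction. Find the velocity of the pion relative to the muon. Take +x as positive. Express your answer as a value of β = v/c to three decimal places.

β = -0.097

β_A = 0.267, β_B = 0.175.
Transform to A's frame with the inverse velocity-addition law: u' = (u − v)/(1 − uv/c²), taking u = β_B and v = β_A.
u' = (0.175 − 0.267) / (1 − (0.267)(0.175)) = -0.0920/0.9533 = -0.0965.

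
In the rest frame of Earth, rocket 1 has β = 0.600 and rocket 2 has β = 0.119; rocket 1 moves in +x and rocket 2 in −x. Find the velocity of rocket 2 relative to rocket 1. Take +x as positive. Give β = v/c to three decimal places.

β = -0.671

β_A = 0.600, β_B = -0.119.
Transform to A's frame with the inverse velocity-addition law: u' = (u − v)/(1 − uv/c²), taking u = β_B and v = β_A.
u' = (-0.119 − 0.600) / (1 − (0.600)(-0.119)) = -0.7190/1.0714 = -0.6711.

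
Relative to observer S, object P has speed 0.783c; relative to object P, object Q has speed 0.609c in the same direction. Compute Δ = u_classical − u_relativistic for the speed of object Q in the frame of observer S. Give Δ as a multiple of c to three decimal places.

Galilean: u_cl = 0.609 + 0.783 = 1.3920.
Relativistic: u_rel = (0.609 + 0.783) / (1 + 0.609·0.783) = 1.3920/1.4768 = 0.9425.
Δ = 1.3920 − 0.9425 = 0.4495.
(The classical prediction exceeds c; the relativistic result does not.)

Δ = 0.449c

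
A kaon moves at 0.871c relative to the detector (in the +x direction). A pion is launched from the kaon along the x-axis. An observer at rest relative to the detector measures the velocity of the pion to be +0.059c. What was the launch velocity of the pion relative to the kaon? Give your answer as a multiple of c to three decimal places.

-0.856c

Invert the composition law: u' = (u − v)/(1 − uv/c²).
u' = (0.059 − 0.871) / (1 − (0.059)(0.871)) = -0.8120/0.9486 = -0.8560.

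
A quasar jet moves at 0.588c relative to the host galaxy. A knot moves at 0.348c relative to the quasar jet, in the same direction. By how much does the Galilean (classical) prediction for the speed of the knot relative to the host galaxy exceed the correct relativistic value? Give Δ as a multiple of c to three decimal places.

Δ = 0.159c

Galilean: u_cl = 0.348 + 0.588 = 0.9360.
Relativistic: u_rel = (0.348 + 0.588) / (1 + 0.348·0.588) = 0.9360/1.2046 = 0.7770.
Δ = 0.9360 − 0.7770 = 0.1590.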